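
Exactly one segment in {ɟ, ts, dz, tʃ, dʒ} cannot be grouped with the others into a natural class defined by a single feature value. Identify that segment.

The remaining segments after removing /ɟ/ share [+delayed release]; /ɟ/ (voiced palatal stop) is [−delayed release]. For every other candidate removal, the leftover set fails to share any single feature value that the removed segment lacks.

ɟ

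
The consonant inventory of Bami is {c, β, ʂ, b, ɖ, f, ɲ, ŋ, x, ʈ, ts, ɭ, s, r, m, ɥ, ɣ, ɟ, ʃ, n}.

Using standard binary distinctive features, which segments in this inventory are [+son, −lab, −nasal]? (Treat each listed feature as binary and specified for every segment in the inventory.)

ɭ, r

Eliminate segments failing any feature: /c, β, ʂ, b, ɖ, f, x, ʈ, ts, s, ɣ, ɟ, ʃ/ are [−sonorant]; /ɲ, ŋ, n/ are [+nasal]; /m, ɥ/ are [+labial]. The remaining /ɭ, r/ satisfy [+sonorant], [−labial], [−nasal].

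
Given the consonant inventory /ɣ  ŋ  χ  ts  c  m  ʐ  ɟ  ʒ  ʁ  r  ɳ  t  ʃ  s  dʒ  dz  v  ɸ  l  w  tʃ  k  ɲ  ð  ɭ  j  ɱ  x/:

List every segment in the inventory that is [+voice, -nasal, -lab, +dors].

Checking each segment against [+voice], [-nasal], [-labial], [+dorsal]: /ɣ/ (voiced velar fricative), /ɟ/ (voiced palatal stop), /ʁ/ (voiced uvular fricative), /j/ (palatal glide) satisfy every feature; every other segment in the inventory fails at least one.

ɣ, ɟ, ʁ, j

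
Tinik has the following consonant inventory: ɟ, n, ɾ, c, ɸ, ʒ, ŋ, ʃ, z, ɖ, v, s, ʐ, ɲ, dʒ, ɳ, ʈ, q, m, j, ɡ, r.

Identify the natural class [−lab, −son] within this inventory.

ɟ, c, ʒ, ʃ, z, ɖ, s, ʐ, dʒ, ʈ, q, ɡ

Checking each segment against [−labial], [−sonorant]: /ɟ/ (voiced palatal stop), /c/ (voiceless palatal stop), /ʒ/ (voiced postalveolar fricative), /ʃ/ (voiceless postalveolar fricative), /z/ (voiced alveolar fricative), /ɖ/ (voiced retroflex stop), among others, satisfy every feature; every other segment in the inventory fails at least one.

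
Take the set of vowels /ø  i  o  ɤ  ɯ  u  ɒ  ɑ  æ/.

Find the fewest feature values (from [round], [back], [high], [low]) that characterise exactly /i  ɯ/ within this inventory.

[+high, −round]

The class [+high], [−round] has exactly /i, ɯ/ as its extension in this inventory. No smaller conjunction from the listed features achieves this: [−round] alone would also admit /ɤ, ɑ, æ/; [+high] alone would also admit /u/; and checking the remaining single features turns up none with this extension.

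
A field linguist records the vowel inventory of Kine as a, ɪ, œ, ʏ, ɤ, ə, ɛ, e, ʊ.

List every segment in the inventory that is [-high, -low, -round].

First, the [-high] segments are /a, œ, ɤ, ə, ɛ, e/.
Then [-low] gives /œ, ɤ, ə, ɛ, e/.
Intersecting with [-round] leaves /ɤ, ə, ɛ, e/.

ɤ, ə, ɛ, e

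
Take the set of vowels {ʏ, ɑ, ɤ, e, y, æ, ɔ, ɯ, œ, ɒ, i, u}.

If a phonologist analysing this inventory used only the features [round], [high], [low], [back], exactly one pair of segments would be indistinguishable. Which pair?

y, ʏ

/y/ (high front rounded tense vowel) and /ʏ/ (high front rounded lax vowel) are both [+round], [+high], [−low], [−back], so none of the listed features separates them. (They do differ in [tense], which is not among the given features.) Every other pair in the inventory differs on at least one listed feature.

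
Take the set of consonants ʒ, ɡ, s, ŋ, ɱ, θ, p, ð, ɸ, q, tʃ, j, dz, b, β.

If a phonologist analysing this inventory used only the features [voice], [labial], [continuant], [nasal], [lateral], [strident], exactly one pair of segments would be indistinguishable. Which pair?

ð, j

/ð/ (voiced dental fricative) and /j/ (palatal glide) are both [+voice], [−labial], [+continuant], [−nasal], [−lateral], [−strident], so none of the listed features separates them. (They do differ in [sonorant] and [dorsal], which are not among the given features.) Every other pair in the inventory differs on at least one listed feature.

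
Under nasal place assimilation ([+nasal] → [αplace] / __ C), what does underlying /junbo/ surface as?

[jumbo]

/n/ sits before the [+labial] consonant /b/, so it takes on [+labial] and surfaces as /m/. The rest of the form is unaffected: [jumbo].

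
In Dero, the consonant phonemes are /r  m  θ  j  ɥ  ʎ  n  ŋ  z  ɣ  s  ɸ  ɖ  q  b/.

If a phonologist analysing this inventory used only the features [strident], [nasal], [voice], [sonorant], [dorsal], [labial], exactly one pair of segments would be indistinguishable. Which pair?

Both /ʎ/ and /j/ are [-strident], [-nasal], [+voice], [+sonorant], [+dorsal], [-labial]. Since the list omits [lateral] — which does distinguish the palatal lateral approximant from the palatal glide — this pair collapses; all other pairs remain distinct.

ʎ, j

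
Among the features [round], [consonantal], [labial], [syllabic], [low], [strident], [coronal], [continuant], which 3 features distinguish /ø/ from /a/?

[labial], [round], [low]

/ø/ (mid front rounded tense vowel) and /a/ (low unrounded vowel) agree on [−consonantal], [+syllabic], [−strident], [−coronal], [+continuant]. They differ on [labial] (/ø/ [+], /a/ [−]), [round] (/ø/ [+], /a/ [−]), [low] (/ø/ [−], /a/ [+]).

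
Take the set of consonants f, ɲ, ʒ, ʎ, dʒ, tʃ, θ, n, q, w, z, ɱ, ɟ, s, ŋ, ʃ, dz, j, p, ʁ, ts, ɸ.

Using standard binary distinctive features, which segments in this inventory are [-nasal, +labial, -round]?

f, p, ɸ

Eliminate segments failing any feature: /ɲ, n, ɱ, ŋ/ are [+nasal]; /ʒ, ʎ, dʒ, tʃ, θ, q, z, ɟ, s, ʃ, dz, j, ʁ, ts/ are [-labial]; /w/ is [+round]. The remaining /f, p, ɸ/ satisfy [-nasal], [+labial], [-round].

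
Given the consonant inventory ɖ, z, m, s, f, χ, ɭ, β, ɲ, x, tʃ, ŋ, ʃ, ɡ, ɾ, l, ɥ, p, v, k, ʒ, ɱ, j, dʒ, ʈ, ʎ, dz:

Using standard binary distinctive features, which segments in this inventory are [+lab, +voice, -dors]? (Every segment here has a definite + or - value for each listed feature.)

m, β, v, ɱ

Checking each segment against [+labial], [+voice], [-dorsal]: /m/ (bilabial nasal), /β/ (voiced bilabial fricative), /v/ (voiced labiodental fricative), /ɱ/ (labiodental nasal) satisfy every feature; every other segment in the inventory fails at least one.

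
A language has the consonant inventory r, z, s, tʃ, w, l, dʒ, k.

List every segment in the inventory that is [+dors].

The [+dorsal] segments here are /w, k/; the remaining /r, z, s, tʃ, l, dʒ/ are [-dorsal].

w, k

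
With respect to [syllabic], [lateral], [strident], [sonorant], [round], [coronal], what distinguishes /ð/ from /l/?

/ð/ is the voiced dental fricative and /l/ is the alveolar lateral approximant. Both are [−syllabic], [−strident], [−round], [+coronal]. /ð/ is [−sonorant] while /l/ is [+sonorant]; /ð/ is [−lateral] while /l/ is [+lateral], so the distinguishing features are [sonorant], [lateral].

[sonorant], [lateral]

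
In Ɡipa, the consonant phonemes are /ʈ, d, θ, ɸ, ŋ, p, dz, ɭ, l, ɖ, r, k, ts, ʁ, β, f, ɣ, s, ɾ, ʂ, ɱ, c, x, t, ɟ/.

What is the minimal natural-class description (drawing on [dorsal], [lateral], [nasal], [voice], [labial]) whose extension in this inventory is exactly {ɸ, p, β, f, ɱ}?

Every target segment is [+labial] and no other inventory member is, so one feature is enough.

[+labial]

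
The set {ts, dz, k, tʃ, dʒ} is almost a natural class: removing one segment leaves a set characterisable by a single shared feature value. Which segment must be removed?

k

/tʃ, dz, ts, dʒ/ are all [+delayed release], but /k/ (voiceless velar stop) is [−delayed release]. No other single segment can be removed to leave a set sharing one feature value that the removed segment lacks, so /k/ is the odd one out.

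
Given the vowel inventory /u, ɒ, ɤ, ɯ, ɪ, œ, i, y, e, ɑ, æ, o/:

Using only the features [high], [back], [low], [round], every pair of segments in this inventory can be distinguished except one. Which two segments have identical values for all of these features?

On the given features, /ɪ/ and /i/ have an identical profile: [+high], [−back], [−low], [−round]. No other two segments in the inventory coincide on all 4 features. (They do differ in [tense], which is not among the given features.)

ɪ, i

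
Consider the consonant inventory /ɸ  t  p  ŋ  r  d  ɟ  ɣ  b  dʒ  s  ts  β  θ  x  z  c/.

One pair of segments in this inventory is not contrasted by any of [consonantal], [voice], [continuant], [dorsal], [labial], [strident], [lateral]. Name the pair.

ŋ, ɟ

On the given features, /ŋ/ and /ɟ/ have an identical profile: [+consonantal], [+voice], [−continuant], [+dorsal], [−labial], [−strident], [−lateral]. No other two segments in the inventory coincide on all 7 features. (They do differ in [sonorant], [nasal] and [back], which are not among the given features.)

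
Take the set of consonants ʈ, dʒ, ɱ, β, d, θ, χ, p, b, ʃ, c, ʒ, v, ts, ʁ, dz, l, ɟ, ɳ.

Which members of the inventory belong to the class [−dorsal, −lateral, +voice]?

dʒ, ɱ, β, d, b, ʒ, v, dz, ɳ

Checking each segment against [−dorsal], [−lateral], [+voice]: /dʒ/ (voiced postalveolar affricate), /ɱ/ (labiodental nasal), /β/ (voiced bilabial fricative), /d/ (voiced alveolar stop), /b/ (voiced bilabial stop), /ʒ/ (voiced postalveolar fricative), among others, satisfy every feature; every other segment in the inventory fails at least one.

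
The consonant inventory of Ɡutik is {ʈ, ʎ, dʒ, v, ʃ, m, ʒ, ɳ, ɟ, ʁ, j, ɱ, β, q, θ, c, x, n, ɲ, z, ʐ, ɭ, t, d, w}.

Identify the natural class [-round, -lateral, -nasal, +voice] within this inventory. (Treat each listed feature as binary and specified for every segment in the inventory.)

Eliminate segments failing any feature: /ʈ, ʃ, q, θ, c, x, t/ are [-voice]; /ʎ, ɭ/ are [+lateral]; /m, ɳ, ɱ, n, ɲ/ are [+nasal]; /w/ is [+round]. The remaining /dʒ, v, ʒ, ɟ, ʁ, j, β, z, ʐ, d/ satisfy [-round], [-lateral], [-nasal], [+voice].

dʒ, v, ʒ, ɟ, ʁ, j, β, z, ʐ, d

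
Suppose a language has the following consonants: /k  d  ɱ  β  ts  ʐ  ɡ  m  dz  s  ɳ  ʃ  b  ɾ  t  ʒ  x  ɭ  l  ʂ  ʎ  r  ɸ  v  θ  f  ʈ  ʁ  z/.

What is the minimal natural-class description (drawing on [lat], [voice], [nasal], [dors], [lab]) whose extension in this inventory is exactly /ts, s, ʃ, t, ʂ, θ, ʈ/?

[-voice, -lab, -dors]

/ts, s, ʃ, t, ʂ, θ, ʈ/ are all [-voice], [-labial], [-dorsal], and no other segment in the inventory matches all three values. Dropping any one of them over-generates: [-labial, -dorsal] alone would also admit /d, ʐ, dz, ɳ, …/; [-voice, -dorsal] alone would also admit /ɸ, f/; [-voice, -labial] alone would also admit /k, x/. No other combination of two listed features picks out exactly this set either, so fewer than three features will not do.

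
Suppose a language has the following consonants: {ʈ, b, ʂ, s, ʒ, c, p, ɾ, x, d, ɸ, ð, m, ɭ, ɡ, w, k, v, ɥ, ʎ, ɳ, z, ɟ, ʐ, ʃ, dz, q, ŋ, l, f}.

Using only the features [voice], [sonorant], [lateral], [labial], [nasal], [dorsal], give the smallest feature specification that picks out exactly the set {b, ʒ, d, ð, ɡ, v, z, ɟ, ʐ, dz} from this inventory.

[−sonorant, +voice]

/b, ʒ, d, ð, ɡ, v, z, ɟ, ʐ, dz/ are all [−sonorant], [+voice], and no other segment in the inventory matches both values. Dropping any one of them over-generates: [+voice] alone would also admit /ɾ, m, ɭ, w, …/; [−sonorant] alone would also admit /ʈ, ʂ, s, c, …/. No other single listed feature picks out exactly this set either, so fewer than two features will not do.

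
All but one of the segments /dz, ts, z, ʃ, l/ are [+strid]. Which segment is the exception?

l

Every segment except /l/ is [+strident]. /l/ (alveolar lateral approximant) is [−strident], so it is the exception.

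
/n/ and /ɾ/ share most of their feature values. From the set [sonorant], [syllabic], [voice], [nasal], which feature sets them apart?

[nasal]

/n/ is the alveolar nasal and /ɾ/ is the alveolar tap. Both are [+sonorant], [-syllabic], [+voice]. /n/ is [+nasal] while /ɾ/ is [-nasal], so the distinguishing feature is [nasal].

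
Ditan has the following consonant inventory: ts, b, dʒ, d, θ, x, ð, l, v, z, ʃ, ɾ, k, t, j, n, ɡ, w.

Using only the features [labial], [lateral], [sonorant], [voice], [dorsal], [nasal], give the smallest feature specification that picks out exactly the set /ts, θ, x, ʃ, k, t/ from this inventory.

[-voice]

/ts, θ, x, ʃ, k, t/ are exactly the [-voice] segments in the inventory, so a single feature suffices.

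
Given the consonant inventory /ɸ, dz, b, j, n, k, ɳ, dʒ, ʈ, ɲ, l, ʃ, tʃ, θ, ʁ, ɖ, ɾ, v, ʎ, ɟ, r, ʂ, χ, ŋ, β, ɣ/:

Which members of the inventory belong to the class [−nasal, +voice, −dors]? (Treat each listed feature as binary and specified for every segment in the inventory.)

dz, b, dʒ, l, ɖ, ɾ, v, r, β

Checking each segment against [−nasal], [+voice], [−dorsal]: /dz/ (voiced alveolar affricate), /b/ (voiced bilabial stop), /dʒ/ (voiced postalveolar affricate), /l/ (alveolar lateral approximant), /ɖ/ (voiced retroflex stop), /ɾ/ (alveolar tap), among others, satisfy every feature; every other segment in the inventory fails at least one.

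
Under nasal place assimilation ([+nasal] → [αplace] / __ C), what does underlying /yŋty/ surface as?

In /yŋty/, the nasal /ŋ/ precedes /t/, which is [+coronal]. The nasal assimilates in place, becoming the [+coronal] nasal /n/. The surface form is [ynty].

[ynty]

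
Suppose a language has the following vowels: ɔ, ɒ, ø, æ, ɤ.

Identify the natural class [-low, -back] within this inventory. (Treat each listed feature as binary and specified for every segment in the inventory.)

ø

Eliminate segments failing any feature: /ɔ, ɤ/ are [+back]; /ɒ, æ/ are [+low]. The remaining /ø/ satisfy [-low], [-back].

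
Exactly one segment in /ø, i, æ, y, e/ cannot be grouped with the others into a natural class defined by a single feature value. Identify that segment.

æ

The remaining segments after removing /æ/ share [−low]; /æ/ (low front unrounded vowel) is [+low]. For every other candidate removal, the leftover set fails to share any single feature value that the removed segment lacks.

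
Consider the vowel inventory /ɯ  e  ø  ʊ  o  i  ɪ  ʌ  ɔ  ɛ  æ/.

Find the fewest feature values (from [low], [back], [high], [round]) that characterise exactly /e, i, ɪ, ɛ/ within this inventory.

[−low, −back, −round]

/e, i, ɪ, ɛ/ are all [−low], [−back], [−round], and no other segment in the inventory matches all three values. Dropping any one of them over-generates: [−back, −round] alone would also admit /æ/; [−low, −round] alone would also admit /ɯ, ʌ/; [−low, −back] alone would also admit /ø/. No other combination of two listed features picks out exactly this set either, so fewer than three features will not do.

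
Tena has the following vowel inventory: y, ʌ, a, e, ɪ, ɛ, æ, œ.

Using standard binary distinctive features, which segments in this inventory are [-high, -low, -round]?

The [-high] segments are /ʌ, a, e, ɛ, æ, œ/.
Of those, [-low] gives /ʌ, e, ɛ, œ/.
Intersecting with [-round] leaves /ʌ, e, ɛ/.

ʌ, e, ɛ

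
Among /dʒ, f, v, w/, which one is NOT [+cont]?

dʒ

Every segment except /dʒ/ is [+continuant]. /dʒ/ (voiced postalveolar affricate) is [-continuant], so it is the exception.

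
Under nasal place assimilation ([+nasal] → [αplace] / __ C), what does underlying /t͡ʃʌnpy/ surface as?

The only nasal preceding a consonant is /n/ before /p/. /p/ is [+labial], so /n/ → /m/, giving [t͡ʃʌmpy].

[t͡ʃʌmpy]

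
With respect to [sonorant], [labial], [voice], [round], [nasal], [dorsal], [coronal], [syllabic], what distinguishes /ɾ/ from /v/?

/ɾ/ is the alveolar tap and /v/ is the voiced labiodental fricative. Both are [+voice], [−round], [−nasal], [−dorsal], [−syllabic]. /ɾ/ is [+sonorant] while /v/ is [−sonorant]; /ɾ/ is [−labial] while /v/ is [+labial]; /ɾ/ is [+coronal] while /v/ is [−coronal], so the distinguishing features are [sonorant], [labial], [coronal].

[sonorant], [labial], [coronal]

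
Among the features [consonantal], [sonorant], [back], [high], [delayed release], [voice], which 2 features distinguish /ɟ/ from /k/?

[voice], [back]

/ɟ/ (voiced palatal stop) and /k/ (voiceless velar stop) agree on [+consonantal], [-sonorant], [+high], [-delayed release]. They differ on [voice] (/ɟ/ [+], /k/ [-]), [back] (/ɟ/ [-], /k/ [+]).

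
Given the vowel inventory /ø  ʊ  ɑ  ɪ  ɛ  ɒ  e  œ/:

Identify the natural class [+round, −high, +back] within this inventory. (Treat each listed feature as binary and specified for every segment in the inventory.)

ɒ

Eliminate segments failing any feature: /ø, œ/ are [−back]; /ʊ/ is [+high]; /ɑ, ɪ, ɛ, e/ are [−round]. The remaining /ɒ/ satisfy [+round], [−high], [+back].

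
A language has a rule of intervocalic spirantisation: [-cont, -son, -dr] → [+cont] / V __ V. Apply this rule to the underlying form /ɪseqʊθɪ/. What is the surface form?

The only segment in the rule's environment that also matches [-cont, -son, -dr] is /q/. Applying [+continuant] turns the voiceless uvular stop into /χ/ (voiceless uvular fricative), giving [ɪseχʊθɪ].

[ɪseχʊθɪ]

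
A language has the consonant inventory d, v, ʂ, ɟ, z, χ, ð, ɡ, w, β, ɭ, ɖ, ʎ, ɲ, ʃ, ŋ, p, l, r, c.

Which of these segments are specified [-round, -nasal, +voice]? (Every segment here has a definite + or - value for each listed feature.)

Eliminate segments failing any feature: /ʂ, χ, ʃ, p, c/ are [-voice]; /w/ is [+round]; /ɲ, ŋ/ are [+nasal]. The remaining /d, v, ɟ, z, ð, ɡ, β, ɭ, ɖ, ʎ, l, r/ satisfy [-round], [-nasal], [+voice].

d, v, ɟ, z, ð, ɡ, β, ɭ, ɖ, ʎ, l, r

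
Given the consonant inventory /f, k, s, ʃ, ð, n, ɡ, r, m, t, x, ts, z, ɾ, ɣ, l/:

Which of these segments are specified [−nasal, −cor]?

f, k, ɡ, x, ɣ

Eliminate segments failing any feature: /s, ʃ, ð, r, t, ts, z, ɾ, l/ are [+coronal]; /n, m/ are [+nasal]. The remaining /f, k, ɡ, x, ɣ/ satisfy [−nasal], [−coronal].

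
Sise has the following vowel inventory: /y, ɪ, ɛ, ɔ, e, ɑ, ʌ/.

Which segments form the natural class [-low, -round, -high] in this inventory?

ɛ, e, ʌ

Among the inventory, the [-low] segments are /y, ɪ, ɛ, ɔ, e, ʌ/.
Of those, [-round] gives /ɪ, ɛ, e, ʌ/.
Among these, [-high] leaves /ɛ, e, ʌ/.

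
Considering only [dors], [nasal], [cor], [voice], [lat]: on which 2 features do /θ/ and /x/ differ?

/θ/ is the voiceless dental fricative and /x/ is the voiceless velar fricative. Both are [−nasal], [−voice], [−lateral]. /θ/ is [+coronal] while /x/ is [−coronal]; /θ/ is [−dorsal] while /x/ is [+dorsal], so the distinguishing features are [coronal], [dorsal].

[coronal], [dorsal]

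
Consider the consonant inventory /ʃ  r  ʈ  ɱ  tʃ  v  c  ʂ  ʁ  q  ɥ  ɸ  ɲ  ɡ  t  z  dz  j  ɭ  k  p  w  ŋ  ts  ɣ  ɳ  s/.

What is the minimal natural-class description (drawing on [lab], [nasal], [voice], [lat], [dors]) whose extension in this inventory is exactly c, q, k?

/c, q, k/ are all [−voice], [+dorsal], and no other segment in the inventory matches both values. Dropping any one of them over-generates: [+dorsal] alone would also admit /ʁ, ɥ, ɲ, ɡ, …/; [−voice] alone would also admit /ʃ, ʈ, tʃ, ʂ, …/. No other single listed feature picks out exactly this set either, so fewer than two features will not do.

[−voice, +dors]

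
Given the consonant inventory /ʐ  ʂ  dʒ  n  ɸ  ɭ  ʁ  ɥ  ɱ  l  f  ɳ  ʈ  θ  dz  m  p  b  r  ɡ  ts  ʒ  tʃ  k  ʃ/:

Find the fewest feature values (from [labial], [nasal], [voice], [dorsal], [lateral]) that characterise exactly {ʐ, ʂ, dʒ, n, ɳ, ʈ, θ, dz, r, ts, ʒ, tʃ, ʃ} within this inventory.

The class [−lateral], [−labial], [−dorsal] has exactly /ʐ, ʂ, dʒ, n, ɳ, ʈ, θ, dz, r, ts, ʒ, tʃ, ʃ/ as its extension in this inventory. No smaller conjunction from the listed features achieves this: [−labial, −dorsal] alone would also admit /ɭ, l/; [−lateral, −dorsal] alone would also admit /ɸ, ɱ, f, m, …/; [−lateral, −labial] alone would also admit /ʁ, ɡ, k/; and checking the remaining two-feature bundles turns up none with this extension.

[−lateral, −labial, −dorsal]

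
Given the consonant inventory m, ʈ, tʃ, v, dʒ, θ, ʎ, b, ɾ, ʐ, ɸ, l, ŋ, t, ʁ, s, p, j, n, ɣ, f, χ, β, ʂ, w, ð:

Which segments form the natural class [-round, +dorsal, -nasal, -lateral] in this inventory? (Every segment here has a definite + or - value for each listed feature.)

ʁ, j, ɣ, χ

First, the [-round] segments are /m, ʈ, tʃ, v, dʒ, θ, ʎ, b, ɾ, ʐ, ɸ, l, ŋ, t, ʁ, s, p, j, n, ɣ, f, χ, β, ʂ, ð/.
Then [+dorsal] gives /ʎ, ŋ, ʁ, j, ɣ, χ/.
Of those, [-nasal] gives /ʎ, ʁ, j, ɣ, χ/.
Intersecting with [-lateral] leaves /ʁ, j, ɣ, χ/.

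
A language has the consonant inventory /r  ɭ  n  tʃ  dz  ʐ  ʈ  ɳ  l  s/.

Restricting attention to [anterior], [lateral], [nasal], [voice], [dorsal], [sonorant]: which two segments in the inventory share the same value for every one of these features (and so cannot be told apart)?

/tʃ/ (voiceless postalveolar affricate) and /ʈ/ (voiceless retroflex stop) are both [-anterior], [-lateral], [-nasal], [-voice], [-dorsal], [-sonorant], so none of the listed features separates them. (They do differ in [strident], [delayed release] and [distributed], which are not among the given features.) Every other pair in the inventory differs on at least one listed feature.

tʃ, ʈ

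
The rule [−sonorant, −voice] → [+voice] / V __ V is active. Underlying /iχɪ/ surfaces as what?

Only /χ/ occurs between two vowels (/i/ __ /ɪ/) and matches the structural description. It is a voiceless uvular fricative, so [−sonorant, −voice] holds; changing it to [+voice] with all other features held fixed yields /ʁ/ (voiced uvular fricative). No other segment meets both the structural description and the environment, so the output is [iʁɪ].

[iʁɪ]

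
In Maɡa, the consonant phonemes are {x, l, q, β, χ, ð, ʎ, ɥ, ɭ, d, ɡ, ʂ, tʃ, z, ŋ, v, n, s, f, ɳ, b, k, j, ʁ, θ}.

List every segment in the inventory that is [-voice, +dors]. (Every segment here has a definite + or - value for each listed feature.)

First, the [-voice] segments are /x, q, χ, ʂ, tʃ, s, f, k, θ/.
Within that set, [+dorsal] leaves /x, q, χ, k/.

x, q, χ, k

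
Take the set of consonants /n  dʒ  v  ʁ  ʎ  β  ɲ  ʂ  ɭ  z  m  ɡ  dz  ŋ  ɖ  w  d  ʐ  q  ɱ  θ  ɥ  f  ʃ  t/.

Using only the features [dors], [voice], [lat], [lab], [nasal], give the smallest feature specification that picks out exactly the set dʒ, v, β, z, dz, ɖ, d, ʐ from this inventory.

[+voice, -nasal, -lat, -dors]

Every target segment is [+voice], [-nasal], [-lateral], [-dorsal]; each remaining inventory member fails at least one of these. Each conjunct is needed — [-nasal, -lateral, -dorsal] alone would also admit /ʂ, θ, f, ʃ, …/; [+voice, -lateral, -dorsal] alone would also admit /n, m, ɱ/; [+voice, -nasal, -dorsal] alone would also admit /ɭ/; [+voice, -nasal, -lateral] alone would also admit /ʁ, ɡ, w, ɥ/ — and no other combination of three listed features has exactly this extension, so four is the minimum.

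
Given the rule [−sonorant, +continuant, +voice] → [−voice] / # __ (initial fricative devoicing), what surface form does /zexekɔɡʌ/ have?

Only the initial segment /z/ is both word-initial and matches the structural description. It is a voiced alveolar fricative, so [−sonorant, +continuant, +voice] holds; changing it to [−voice] with all other features held fixed yields /s/ (voiceless alveolar fricative). No other segment meets both the structural description and the environment, so the output is [sexekɔɡʌ].

[sexekɔɡʌ]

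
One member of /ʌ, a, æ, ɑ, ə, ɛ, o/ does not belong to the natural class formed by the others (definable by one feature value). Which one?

o

The remaining segments after removing /o/ share [-round]; /o/ (mid back rounded tense vowel) is [+round]. For every other candidate removal, the leftover set fails to share any single feature value that the removed segment lacks.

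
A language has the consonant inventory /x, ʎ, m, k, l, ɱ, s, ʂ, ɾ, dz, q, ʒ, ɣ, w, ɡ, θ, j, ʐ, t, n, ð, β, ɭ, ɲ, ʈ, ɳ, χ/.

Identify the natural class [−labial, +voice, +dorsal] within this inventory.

ʎ, ɣ, ɡ, j, ɲ

Eliminate segments failing any feature: /x, k, s, ʂ, q, θ, t, ʈ, χ/ are [−voice]; /m, ɱ, w, β/ are [+labial]; /l, ɾ, dz, ʒ, ʐ, n, ð, ɭ, ɳ/ are [−dorsal]. The remaining /ʎ, ɣ, ɡ, j, ɲ/ satisfy [−labial], [+voice], [+dorsal].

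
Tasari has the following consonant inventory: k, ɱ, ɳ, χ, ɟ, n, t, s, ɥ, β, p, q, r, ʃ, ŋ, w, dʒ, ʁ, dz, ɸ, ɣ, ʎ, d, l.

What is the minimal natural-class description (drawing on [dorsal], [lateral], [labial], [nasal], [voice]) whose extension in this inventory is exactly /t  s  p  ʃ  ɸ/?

[−voice, −dorsal]

Every target segment is [−voice], [−dorsal]; each remaining inventory member fails at least one of these. Each conjunct is needed — [−dorsal] alone would also admit /ɱ, ɳ, n, β, …/; [−voice] alone would also admit /k, χ, q/ — and no other single listed feature has exactly this extension, so two is the minimum.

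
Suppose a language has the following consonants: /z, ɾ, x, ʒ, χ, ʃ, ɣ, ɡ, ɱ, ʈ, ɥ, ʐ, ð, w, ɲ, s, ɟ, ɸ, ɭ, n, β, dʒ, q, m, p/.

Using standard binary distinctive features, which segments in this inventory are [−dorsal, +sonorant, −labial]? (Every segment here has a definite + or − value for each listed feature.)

Checking each segment against [−dorsal], [+sonorant], [−labial]: /ɾ/ (alveolar tap), /ɭ/ (retroflex lateral approximant), /n/ (alveolar nasal) satisfy every feature; every other segment in the inventory fails at least one.

ɾ, ɭ, n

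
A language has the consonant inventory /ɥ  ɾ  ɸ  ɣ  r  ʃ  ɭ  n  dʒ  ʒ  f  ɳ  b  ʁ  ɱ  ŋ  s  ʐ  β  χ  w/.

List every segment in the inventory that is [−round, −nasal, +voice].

Eliminate segments failing any feature: /ɥ, w/ are [+round]; /ɸ, ʃ, f, s, χ/ are [−voice]; /n, ɳ, ɱ, ŋ/ are [+nasal]. The remaining /ɾ, ɣ, r, ɭ, dʒ, ʒ, b, ʁ, ʐ, β/ satisfy [−round], [−nasal], [+voice].

ɾ, ɣ, r, ɭ, dʒ, ʒ, b, ʁ, ʐ, β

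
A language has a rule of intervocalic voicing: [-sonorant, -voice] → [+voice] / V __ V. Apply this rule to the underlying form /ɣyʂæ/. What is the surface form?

[ɣyʐæ]

Only /ʂ/ occurs between two vowels (/y/ __ /æ/) and matches the structural description. It is a voiceless retroflex fricative, so [-sonorant, -voice] holds; changing it to [+voice] with all other features held fixed yields /ʐ/ (voiced retroflex fricative). No other segment meets both the structural description and the environment, so the output is [ɣyʐæ].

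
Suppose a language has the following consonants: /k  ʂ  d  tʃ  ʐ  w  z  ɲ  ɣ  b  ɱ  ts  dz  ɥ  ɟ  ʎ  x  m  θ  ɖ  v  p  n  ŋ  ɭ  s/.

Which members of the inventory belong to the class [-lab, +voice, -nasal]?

d, ʐ, z, ɣ, dz, ɟ, ʎ, ɖ, ɭ

Among the inventory, the [-labial] segments are /k, ʂ, d, tʃ, ʐ, z, ɲ, ɣ, ts, dz, ɟ, ʎ, x, θ, ɖ, n, ŋ, ɭ, s/.
Then [+voice] gives /d, ʐ, z, ɲ, ɣ, dz, ɟ, ʎ, ɖ, n, ŋ, ɭ/.
Intersecting with [-nasal] leaves /d, ʐ, z, ɣ, dz, ɟ, ʎ, ɖ, ɭ/.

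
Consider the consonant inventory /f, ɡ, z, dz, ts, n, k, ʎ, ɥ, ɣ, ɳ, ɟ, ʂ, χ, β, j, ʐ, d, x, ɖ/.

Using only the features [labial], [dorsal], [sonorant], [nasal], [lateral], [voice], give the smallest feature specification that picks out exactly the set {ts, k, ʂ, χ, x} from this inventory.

[−voice, −labial]

Every target segment is [−voice], [−labial]; each remaining inventory member fails at least one of these. Each conjunct is needed — [−labial] alone would also admit /ɡ, z, dz, n, …/; [−voice] alone would also admit /f/ — and no other single listed feature has exactly this extension, so two is the minimum.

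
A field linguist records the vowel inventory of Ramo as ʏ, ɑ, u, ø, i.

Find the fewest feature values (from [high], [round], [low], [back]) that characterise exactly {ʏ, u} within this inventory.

The class [+high], [+round] has exactly /ʏ, u/ as its extension in this inventory. No smaller conjunction from the listed features achieves this: [+round] alone would also admit /ø/; [+high] alone would also admit /i/; and checking the remaining single features turns up none with this extension.

[+high, +round]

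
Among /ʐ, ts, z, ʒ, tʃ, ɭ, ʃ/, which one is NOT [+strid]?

/ʒ, ʐ, z, ts, ʃ, tʃ/ are all [+strident]; /ɭ/ (retroflex lateral approximant) is [−strident].

ɭ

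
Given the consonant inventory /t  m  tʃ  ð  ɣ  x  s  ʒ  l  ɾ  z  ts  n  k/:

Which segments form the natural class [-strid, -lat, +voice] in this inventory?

m, ð, ɣ, ɾ, n

Among the inventory, the [-strident] segments are /t, m, ð, ɣ, x, l, ɾ, n, k/.
Among these, [-lateral] gives /t, m, ð, ɣ, x, ɾ, n, k/.
Intersecting with [+voice] leaves /m, ð, ɣ, ɾ, n/.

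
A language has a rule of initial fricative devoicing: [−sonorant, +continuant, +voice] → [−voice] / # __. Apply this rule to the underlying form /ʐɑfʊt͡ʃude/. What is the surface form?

[ʂɑfʊt͡ʃude]

The only segment in the rule's environment that also matches [−sonorant, +continuant, +voice] is /ʐ/. Applying [−voice] turns the voiced retroflex fricative into /ʂ/ (voiceless retroflex fricative), giving [ʂɑfʊt͡ʃude].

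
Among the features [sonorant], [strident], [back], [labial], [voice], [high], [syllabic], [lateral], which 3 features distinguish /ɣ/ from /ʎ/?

The two segments share [-strident], [-labial], [+voice], [+high], [-syllabic]. The only features from the list on which they differ: /ɣ/ is [-sonorant] while /ʎ/ is [+sonorant]; /ɣ/ is [-lateral] while /ʎ/ is [+lateral]; /ɣ/ is [+back] while /ʎ/ is [-back].

[sonorant], [lateral], [back]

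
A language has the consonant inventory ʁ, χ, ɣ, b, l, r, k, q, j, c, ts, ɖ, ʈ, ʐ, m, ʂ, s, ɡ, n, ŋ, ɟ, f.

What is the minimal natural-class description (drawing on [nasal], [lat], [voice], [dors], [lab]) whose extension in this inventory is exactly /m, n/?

[+nasal, −dors]

/m, n/ are all [+nasal], [−dorsal], and no other segment in the inventory matches both values. Dropping any one of them over-generates: [−dorsal] alone would also admit /b, l, r, ts, …/; [+nasal] alone would also admit /ŋ/. No other single listed feature picks out exactly this set either, so fewer than two features will not do.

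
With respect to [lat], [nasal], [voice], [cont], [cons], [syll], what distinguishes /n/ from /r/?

[nasal], [continuant]

The two segments share [-lateral], [+voice], [+consonantal], [-syllabic]. The only features from the list on which they differ: /n/ is [+nasal] while /r/ is [-nasal]; /n/ is [-continuant] while /r/ is [+continuant].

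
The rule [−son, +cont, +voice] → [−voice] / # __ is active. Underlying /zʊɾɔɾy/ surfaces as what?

[sʊɾɔɾy]

/z/ satisfies [−son, +cont, +voice] and sits in # __. The [−voice] counterpart of the voiced alveolar fricative is /s/. Other segments in /zʊɾɔɾy/ either fail the structural description or are not in the environment, so the surface form is [sʊɾɔɾy].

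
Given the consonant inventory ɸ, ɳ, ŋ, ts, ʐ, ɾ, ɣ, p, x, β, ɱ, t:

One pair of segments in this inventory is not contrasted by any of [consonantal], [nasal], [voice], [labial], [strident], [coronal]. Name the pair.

On the given features, /p/ and /ɸ/ have an identical profile: [+consonantal], [−nasal], [−voice], [+labial], [−strident], [−coronal]. No other two segments in the inventory coincide on all 6 features. (They do differ in [continuant], which is not among the given features.)

p, ɸ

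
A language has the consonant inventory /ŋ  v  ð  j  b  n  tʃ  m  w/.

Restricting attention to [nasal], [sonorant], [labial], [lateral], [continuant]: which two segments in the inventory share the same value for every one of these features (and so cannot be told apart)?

On the given features, /n/ and /ŋ/ have an identical profile: [+nasal], [+sonorant], [−labial], [−lateral], [−continuant]. No other two segments in the inventory coincide on all 5 features. (They do differ in [coronal] and [dorsal], which are not among the given features.)

n, ŋ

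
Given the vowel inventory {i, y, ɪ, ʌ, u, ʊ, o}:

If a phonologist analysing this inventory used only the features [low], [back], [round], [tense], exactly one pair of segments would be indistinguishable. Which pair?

u, o

/u/ (high back rounded tense vowel) and /o/ (mid back rounded tense vowel) are both [−low], [+back], [+round], [+tense], so none of the listed features separates them. (They do differ in [high], which is not among the given features.) Every other pair in the inventory differs on at least one listed feature.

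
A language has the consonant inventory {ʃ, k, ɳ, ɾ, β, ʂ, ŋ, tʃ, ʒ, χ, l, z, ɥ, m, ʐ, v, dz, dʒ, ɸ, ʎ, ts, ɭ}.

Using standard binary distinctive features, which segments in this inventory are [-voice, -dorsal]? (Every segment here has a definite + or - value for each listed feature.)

Among the inventory, the [-voice] segments are /ʃ, k, ʂ, tʃ, χ, ɸ, ts/.
Of those, [-dorsal] leaves /ʃ, ʂ, tʃ, ɸ, ts/.

ʃ, ʂ, tʃ, ɸ, ts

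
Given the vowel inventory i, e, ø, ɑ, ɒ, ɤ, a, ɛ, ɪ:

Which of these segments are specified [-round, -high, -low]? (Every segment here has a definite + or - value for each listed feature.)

Checking each segment against [-round], [-high], [-low]: /e/ (mid front unrounded tense vowel), /ɤ/ (mid back unrounded tense vowel), /ɛ/ (mid front unrounded lax vowel) satisfy every feature; every other segment in the inventory fails at least one.

e, ɤ, ɛ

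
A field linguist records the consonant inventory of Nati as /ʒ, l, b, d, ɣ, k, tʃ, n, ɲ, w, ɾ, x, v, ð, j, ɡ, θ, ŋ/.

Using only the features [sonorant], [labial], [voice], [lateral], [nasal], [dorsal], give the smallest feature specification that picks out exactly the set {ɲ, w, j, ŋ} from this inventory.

Every target segment is [+sonorant], [+dorsal]; each remaining inventory member fails at least one of these. Each conjunct is needed — [+dorsal] alone would also admit /ɣ, k, x, ɡ/; [+sonorant] alone would also admit /l, n, ɾ/ — and no other single listed feature has exactly this extension, so two is the minimum.

[+sonorant, +dorsal]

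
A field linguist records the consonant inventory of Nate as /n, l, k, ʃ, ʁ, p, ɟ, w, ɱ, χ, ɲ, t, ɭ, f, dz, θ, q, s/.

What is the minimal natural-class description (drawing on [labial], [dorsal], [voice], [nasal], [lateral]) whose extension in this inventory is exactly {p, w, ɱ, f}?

The target set is precisely the extension of [+labial] in this inventory.

[+labial]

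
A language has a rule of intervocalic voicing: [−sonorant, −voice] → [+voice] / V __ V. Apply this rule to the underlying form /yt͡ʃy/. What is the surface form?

[yd͡ʒy]

The only segment in the rule's environment that also matches [−sonorant, −voice] is /t͡ʃ/. Applying [+voice] turns the voiceless postalveolar affricate into /d͡ʒ/ (voiced postalveolar affricate), giving [yd͡ʒy].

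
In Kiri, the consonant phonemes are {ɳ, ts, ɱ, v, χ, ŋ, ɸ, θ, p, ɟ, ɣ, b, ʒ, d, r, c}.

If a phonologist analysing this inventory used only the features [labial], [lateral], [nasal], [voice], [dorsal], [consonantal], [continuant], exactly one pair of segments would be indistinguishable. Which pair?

Both /ʒ/ and /r/ are [−labial], [−lateral], [−nasal], [+voice], [−dorsal], [+consonantal], [+continuant]. Since the list omits [sonorant], [strident] and [anterior] — which do distinguish the voiced postalveolar fricative from the alveolar trill — this pair collapses; all other pairs remain distinct.

ʒ, r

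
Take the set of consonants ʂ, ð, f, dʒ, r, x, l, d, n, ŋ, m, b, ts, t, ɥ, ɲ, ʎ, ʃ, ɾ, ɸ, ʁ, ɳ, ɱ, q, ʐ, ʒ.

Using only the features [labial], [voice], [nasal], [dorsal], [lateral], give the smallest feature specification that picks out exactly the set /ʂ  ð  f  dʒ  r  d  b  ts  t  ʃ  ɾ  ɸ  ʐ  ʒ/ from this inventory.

/ʂ, ð, f, dʒ, r, d, b, ts, t, ʃ, ɾ, ɸ, ʐ, ʒ/ are all [−nasal], [−lateral], [−dorsal], and no other segment in the inventory matches all three values. Dropping any one of them over-generates: [−lateral, −dorsal] alone would also admit /n, m, ɳ, ɱ/; [−nasal, −dorsal] alone would also admit /l/; [−nasal, −lateral] alone would also admit /x, ɥ, ʁ, q/. No other combination of two listed features picks out exactly this set either, so fewer than three features will not do.

[−nasal, −lateral, −dorsal]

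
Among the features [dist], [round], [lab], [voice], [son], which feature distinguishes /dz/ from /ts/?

[voice]

The two segments share [−distributed], [−round], [−labial], [−sonorant]. The only feature from the list on which they differ: /dz/ is [+voice] while /ts/ is [−voice].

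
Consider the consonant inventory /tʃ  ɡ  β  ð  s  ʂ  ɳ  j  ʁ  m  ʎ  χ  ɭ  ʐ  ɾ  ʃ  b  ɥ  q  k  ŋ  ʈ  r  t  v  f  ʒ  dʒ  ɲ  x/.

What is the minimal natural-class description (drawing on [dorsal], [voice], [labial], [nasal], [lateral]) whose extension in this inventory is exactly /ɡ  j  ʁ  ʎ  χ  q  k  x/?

/ɡ, j, ʁ, ʎ, χ, q, k, x/ are all [−nasal], [−labial], [+dorsal], and no other segment in the inventory matches all three values. Dropping any one of them over-generates: [−labial, +dorsal] alone would also admit /ŋ, ɲ/; [−nasal, +dorsal] alone would also admit /ɥ/; [−nasal, −labial] alone would also admit /tʃ, ð, s, ʂ, …/. No other combination of two listed features picks out exactly this set either, so fewer than three features will not do.

[−nasal, −labial, +dorsal]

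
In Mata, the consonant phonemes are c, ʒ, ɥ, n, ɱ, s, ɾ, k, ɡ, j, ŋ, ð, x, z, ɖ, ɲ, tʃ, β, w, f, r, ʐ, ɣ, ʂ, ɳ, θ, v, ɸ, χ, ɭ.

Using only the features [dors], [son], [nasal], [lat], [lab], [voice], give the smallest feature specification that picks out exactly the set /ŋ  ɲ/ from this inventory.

[+nasal, +dors]

The class [+nasal], [+dorsal] has exactly /ŋ, ɲ/ as its extension in this inventory. No smaller conjunction from the listed features achieves this: [+dorsal] alone would also admit /c, ɥ, k, ɡ, …/; [+nasal] alone would also admit /n, ɱ, ɳ/; and checking the remaining single features turns up none with this extension.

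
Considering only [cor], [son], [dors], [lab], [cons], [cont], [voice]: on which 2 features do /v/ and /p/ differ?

/v/ is the voiced labiodental fricative and /p/ is the voiceless bilabial stop. Both are [−coronal], [−sonorant], [−dorsal], [+labial], [+consonantal]. /v/ is [+voice] while /p/ is [−voice]; /v/ is [+continuant] while /p/ is [−continuant], so the distinguishing features are [voice], [continuant].

[voice], [continuant]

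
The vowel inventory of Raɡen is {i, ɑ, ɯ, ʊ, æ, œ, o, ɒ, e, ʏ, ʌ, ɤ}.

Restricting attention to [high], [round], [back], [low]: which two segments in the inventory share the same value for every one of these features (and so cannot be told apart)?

ʌ, ɤ

On the given features, /ʌ/ and /ɤ/ have an identical profile: [−high], [−round], [+back], [−low]. No other two segments in the inventory coincide on all 4 features. (They do differ in [tense], which is not among the given features.)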